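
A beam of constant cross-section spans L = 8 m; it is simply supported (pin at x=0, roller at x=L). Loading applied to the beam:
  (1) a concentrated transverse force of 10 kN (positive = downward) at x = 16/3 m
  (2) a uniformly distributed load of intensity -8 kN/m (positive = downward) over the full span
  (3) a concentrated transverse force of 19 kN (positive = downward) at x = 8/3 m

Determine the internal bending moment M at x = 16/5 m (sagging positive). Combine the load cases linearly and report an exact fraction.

M(16/5) = -1528/75 kN·m

Load 1 — point force P=10 kN at a=16/3 m (b=L-a=8/3):
  M_1 = Pbx/L  [x≤a] = 10·(8/3)·(16/5)/8 = 32/3 kN·m
Load 2 — uniform load w=-8 kN/m over full span:
  M_2 = wx(L-x)/2 = (-8)·(16/5)·(8-(16/5))/2 = -1536/25 kN·m
Load 3 — point force P=19 kN at a=8/3 m (b=L-a=16/3):
  M_3 = Pa(L-x)/L  [x>a] = 19·(8/3)·(8-(16/5))/8 = 152/5 kN·m
Superposition: M = Σ M_i = -1528/75 kN·m ≈ -20.373333 kN·m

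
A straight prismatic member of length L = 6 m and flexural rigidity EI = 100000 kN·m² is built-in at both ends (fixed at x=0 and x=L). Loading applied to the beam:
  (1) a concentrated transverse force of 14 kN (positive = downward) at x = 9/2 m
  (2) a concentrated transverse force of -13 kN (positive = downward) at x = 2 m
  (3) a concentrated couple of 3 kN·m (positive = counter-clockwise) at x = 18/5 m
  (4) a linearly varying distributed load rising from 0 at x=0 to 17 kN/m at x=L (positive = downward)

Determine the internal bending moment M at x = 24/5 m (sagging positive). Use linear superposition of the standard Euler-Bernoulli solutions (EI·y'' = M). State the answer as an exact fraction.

M(24/5) = 26447/6000 kN·m

Load 1 — point force P=14 kN at a=9/2 m (b=L-a=3/2):
  M_1 = Pa²(a+3b)(L-x)/L³ - Pa²b/L²  [x>a] = 14·(9/2)²·((9/2)+3·(3/2))·(6-(24/5))/6³ - 14·(9/2)²·(3/2)/6² = 189/80 kN·m
Load 2 — point force P=-13 kN at a=2 m (b=L-a=4):
  M_2 = Pa²(a+3b)(L-x)/L³ - Pa²b/L²  [x>a] = (-13)·2²·(2+3·4)·(6-(24/5))/6³ - (-13)·2²·4/6² = 26/15 kN·m
Load 3 — applied couple M₀=3 kN·m at a=18/5 m (b=L-a=12/5):
  M_3 = R_Ax - M_A - M₀  [x>a] with R_A=18/25, M_A=24/25 = (18/25)·(24/5) - (24/25) - 3 = -63/125 kN·m
Load 4 — triangular load w₀=17 kN/m (0→w₀ over full span):
  M_4 = 3w₀Lx/20 - w₀L²/30 - w₀x³/(6L) = 3·17·6·(24/5)/20 - 17·6²/30 - 17·(24/5)³/(6·6) = 102/125 kN·m
Superposition: M = Σ M_i = 26447/6000 kN·m ≈ 4.407833 kN·m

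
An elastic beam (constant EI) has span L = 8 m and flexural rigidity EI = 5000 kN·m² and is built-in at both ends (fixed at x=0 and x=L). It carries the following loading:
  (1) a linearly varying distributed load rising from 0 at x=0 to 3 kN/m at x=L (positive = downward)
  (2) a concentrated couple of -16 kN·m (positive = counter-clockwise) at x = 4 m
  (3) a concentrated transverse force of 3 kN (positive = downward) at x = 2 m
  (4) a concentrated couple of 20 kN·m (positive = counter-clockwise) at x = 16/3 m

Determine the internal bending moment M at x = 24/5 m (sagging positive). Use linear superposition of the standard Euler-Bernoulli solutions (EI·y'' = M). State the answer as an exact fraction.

Load 1 — triangular load w₀=3 kN/m (0→w₀ over full span):
  M_1 = 3w₀Lx/20 - w₀L²/30 - w₀x³/(6L) = 3·3·8·(24/5)/20 - 3·8²/30 - 3·(24/5)³/(6·8) = 496/125 kN·m
Load 2 — applied couple M₀=-16 kN·m at a=4 m (b=L-a=4):
  M_2 = R_Ax - M_A - M₀  [x>a] with R_A=-3, M_A=-4 = (-3)·(24/5) - (-4) - (-16) = 28/5 kN·m
Load 3 — point force P=3 kN at a=2 m (b=L-a=6):
  M_3 = Pa²(a+3b)(L-x)/L³ - Pa²b/L²  [x>a] = 3·2²·(2+3·6)·(8-(24/5))/8³ - 3·2²·6/8² = 3/8 kN·m
Load 4 — applied couple M₀=20 kN·m at a=16/3 m (b=L-a=8/3):
  M_4 = R_Ax - M_A  [x≤a] with R_A=10/3, M_A=20/3 = (10/3)·(24/5) - (20/3) = 28/3 kN·m
Superposition: M = Σ M_i = 57829/3000 kN·m ≈ 19.276333 kN·m

M(24/5) = 57829/3000 kN·m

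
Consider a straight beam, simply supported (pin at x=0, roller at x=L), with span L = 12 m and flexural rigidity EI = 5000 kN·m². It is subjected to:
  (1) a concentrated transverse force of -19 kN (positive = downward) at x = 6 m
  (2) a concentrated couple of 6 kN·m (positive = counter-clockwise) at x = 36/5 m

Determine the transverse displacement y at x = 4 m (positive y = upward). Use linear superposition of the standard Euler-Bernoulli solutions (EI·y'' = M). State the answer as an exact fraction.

y(4) = 3519/31250 m

Load 1 — point force P=-19 kN at a=6 m (b=L-a=6):
  y_1 = -Pbx(L²-b²-x²)/(6LEI)  [x≤a] = -(-19)·6·4·(12²-6²-4²)/(6·12·5000) = 437/3750 m
Load 2 — applied couple M₀=6 kN·m at a=36/5 m (b=L-a=24/5):
  y_2 = (M₀x³/(6L)+C₁x)/EI  [x≤a] with C₁=M₀(3b²-L²)/(6L)=-156/25 = (6·4³/(6·12)+(-156/25)·4)/5000 = -184/46875 m
Superposition: y = Σ y_i = 3519/31250 m ≈ 0.112608 m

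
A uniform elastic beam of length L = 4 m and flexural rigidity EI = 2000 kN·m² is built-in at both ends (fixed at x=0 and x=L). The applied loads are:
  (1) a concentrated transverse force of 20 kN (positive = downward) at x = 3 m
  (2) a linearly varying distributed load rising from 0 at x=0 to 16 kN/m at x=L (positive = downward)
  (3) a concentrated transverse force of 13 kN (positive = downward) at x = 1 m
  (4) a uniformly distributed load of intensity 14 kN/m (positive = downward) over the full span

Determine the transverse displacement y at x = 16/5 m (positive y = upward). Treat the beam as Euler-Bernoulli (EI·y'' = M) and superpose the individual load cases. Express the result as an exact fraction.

y(16/5) = -847151/187500000 m

Load 1 — point force P=20 kN at a=3 m (b=L-a=1):
  y_1 = -Pa²(L-x)²(3bL-(3b+a)(L-x))/(6L³EI)  [x>a] = -20·3²·(4-(16/5))²·(3·1·4-(3·1+3)·(4-(16/5)))/(6·4³·2000) = -27/25000 m
Load 2 — triangular load w₀=16 kN/m (0→w₀ over full span):
  y_2 = -w₀x²(L-x)²(x+2L)/(120LEI) = -16·(16/5)²·(4-(16/5))²·((16/5)+2·4)/(120·4·2000) = -7168/5859375 m
Load 3 — point force P=13 kN at a=1 m (b=L-a=3):
  y_3 = -Pa²(L-x)²(3bL-(3b+a)(L-x))/(6L³EI)  [x>a] = -13·1²·(4-(16/5))²·(3·3·4-(3·3+1)·(4-(16/5)))/(6·4³·2000) = -91/300000 m
Load 4 — uniform load w=14 kN/m over full span:
  y_4 = -wx²(L-x)²/(24EI) = -14·(16/5)²·(4-(16/5))²/(24·2000) = -448/234375 m
Superposition: y = Σ y_i = -847151/187500000 m ≈ -0.004518 m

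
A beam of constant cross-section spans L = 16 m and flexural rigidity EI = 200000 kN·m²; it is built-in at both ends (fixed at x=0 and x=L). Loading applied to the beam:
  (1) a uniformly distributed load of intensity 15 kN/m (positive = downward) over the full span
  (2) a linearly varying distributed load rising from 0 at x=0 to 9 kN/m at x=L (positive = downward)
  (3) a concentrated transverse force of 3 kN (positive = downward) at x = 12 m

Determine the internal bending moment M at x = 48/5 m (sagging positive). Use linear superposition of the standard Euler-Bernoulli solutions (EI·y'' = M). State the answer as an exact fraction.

M(48/5) = 95333/500 kN·m

Load 1 — uniform load w=15 kN/m over full span:
  M_1 = wLx/2 - wL²/12 - wx²/2 = 15·16·(48/5)/2 - 15·16²/12 - 15·(48/5)²/2 = 704/5 kN·m
Load 2 — triangular load w₀=9 kN/m (0→w₀ over full span):
  M_2 = 3w₀Lx/20 - w₀L²/30 - w₀x³/(6L) = 3·9·16·(48/5)/20 - 9·16²/30 - 9·(48/5)³/(6·16) = 5952/125 kN·m
Load 3 — point force P=3 kN at a=12 m (b=L-a=4):
  M_3 = Pb²(3a+b)x/L³ - Pab²/L²  [x≤a] = 3·4²·(3·12+4)·(48/5)/16³ - 3·12·4²/16² = 9/4 kN·m
Superposition: M = Σ M_i = 95333/500 kN·m ≈ 190.666000 kN·m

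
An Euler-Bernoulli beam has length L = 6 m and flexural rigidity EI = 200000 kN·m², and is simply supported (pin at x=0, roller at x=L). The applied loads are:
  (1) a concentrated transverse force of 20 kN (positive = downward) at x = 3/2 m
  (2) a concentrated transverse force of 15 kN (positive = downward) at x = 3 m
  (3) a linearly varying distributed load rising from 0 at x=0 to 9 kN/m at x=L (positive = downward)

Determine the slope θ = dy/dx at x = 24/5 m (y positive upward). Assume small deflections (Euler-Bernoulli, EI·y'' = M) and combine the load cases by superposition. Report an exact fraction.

Load 1 — point force P=20 kN at a=3/2 m (b=L-a=9/2):
  θ_1 = -Pa(2L²-6Lx+3x²+a²)/(6LEI)  [x>a] = -20·(3/2)·(2·6²-6·6·(24/5)+3·(24/5)²+(3/2)²)/(6·6·200000) = 981/8000000 rad
Load 2 — point force P=15 kN at a=3 m (b=L-a=3):
  θ_2 = -Pa(2L²-6Lx+3x²+a²)/(6LEI)  [x>a] = -15·3·(2·6²-6·6·(24/5)+3·(24/5)²+3²)/(6·6·200000) = 567/4000000 rad
Load 3 — triangular load w₀=9 kN/m (0→w₀ over full span):
  θ_3 = -w₀(7L⁴-30L²x²+15x⁴)/(360LEI) = -9·(7·6⁴-30·6²·(24/5)²+15·(24/5)⁴)/(360·6·200000) = 20439/125000000 rad
Superposition: θ = Σ θ_i = 427887/1000000000 rad ≈ 0.000428 rad

θ(24/5) = 427887/1000000000 rad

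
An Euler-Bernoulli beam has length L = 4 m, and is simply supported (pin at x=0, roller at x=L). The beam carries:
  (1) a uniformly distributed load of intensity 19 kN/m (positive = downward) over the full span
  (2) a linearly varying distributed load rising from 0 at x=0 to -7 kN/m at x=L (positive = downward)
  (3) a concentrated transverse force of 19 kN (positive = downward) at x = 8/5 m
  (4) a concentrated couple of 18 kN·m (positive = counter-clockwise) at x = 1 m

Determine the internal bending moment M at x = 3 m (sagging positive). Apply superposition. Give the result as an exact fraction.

Load 1 — uniform load w=19 kN/m over full span:
  M_1 = wx(L-x)/2 = 19·3·(4-3)/2 = 57/2 kN·m
Load 2 — triangular load w₀=-7 kN/m (0→w₀ over full span):
  M_2 = w₀Lx/6 - w₀x³/(6L) = (-7)·4·3/6 - (-7)·3³/(6·4) = -49/8 kN·m
Load 3 — point force P=19 kN at a=8/5 m (b=L-a=12/5):
  M_3 = Pa(L-x)/L  [x>a] = 19·(8/5)·(4-3)/4 = 38/5 kN·m
Load 4 — applied couple M₀=18 kN·m at a=1 m (b=L-a=3):
  M_4 = M₀x/L - M₀  [x>a] = 18·3/4 - 18 = -9/2 kN·m
Superposition: M = Σ M_i = 1019/40 kN·m ≈ 25.475000 kN·m

M(3) = 1019/40 kN·m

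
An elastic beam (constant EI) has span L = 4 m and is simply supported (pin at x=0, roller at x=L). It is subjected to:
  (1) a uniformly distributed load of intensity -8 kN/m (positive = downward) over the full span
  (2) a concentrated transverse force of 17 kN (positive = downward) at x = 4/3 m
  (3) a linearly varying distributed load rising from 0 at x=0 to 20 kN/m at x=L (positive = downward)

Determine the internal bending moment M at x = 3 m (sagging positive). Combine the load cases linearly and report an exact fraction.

Load 1 — uniform load w=-8 kN/m over full span:
  M_1 = wx(L-x)/2 = (-8)·3·(4-3)/2 = -12 kN·m
Load 2 — point force P=17 kN at a=4/3 m (b=L-a=8/3):
  M_2 = Pa(L-x)/L  [x>a] = 17·(4/3)·(4-3)/4 = 17/3 kN·m
Load 3 — triangular load w₀=20 kN/m (0→w₀ over full span):
  M_3 = w₀Lx/6 - w₀x³/(6L) = 20·4·3/6 - 20·3³/(6·4) = 35/2 kN·m
Superposition: M = Σ M_i = 67/6 kN·m ≈ 11.166667 kN·m

M(3) = 67/6 kN·m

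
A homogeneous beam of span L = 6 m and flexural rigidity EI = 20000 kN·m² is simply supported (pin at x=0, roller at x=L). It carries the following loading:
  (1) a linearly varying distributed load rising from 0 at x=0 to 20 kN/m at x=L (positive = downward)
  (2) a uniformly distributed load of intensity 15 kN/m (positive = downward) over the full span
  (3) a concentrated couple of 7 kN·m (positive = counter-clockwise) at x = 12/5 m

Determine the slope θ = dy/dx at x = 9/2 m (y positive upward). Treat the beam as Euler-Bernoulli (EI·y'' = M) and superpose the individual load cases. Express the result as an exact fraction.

θ(9/2) = 243251/32000000 rad

Load 1 — triangular load w₀=20 kN/m (0→w₀ over full span):
  θ_1 = -w₀(7L⁴-30L²x²+15x⁴)/(360LEI) = -20·(7·6⁴-30·6²·(9/2)²+15·(9/2)⁴)/(360·6·20000) = 3939/1280000 rad
Load 2 — uniform load w=15 kN/m over full span:
  θ_2 = -w(L³-6Lx²+4x³)/(24EI) = -15·(6³-6·6·(9/2)²+4·(9/2)³)/(24·20000) = 297/64000 rad
Load 3 — applied couple M₀=7 kN·m at a=12/5 m (b=L-a=18/5):
  θ_3 = (M₀x²/(2L)-M₀(x-a)+C₁)/EI  [x>a] with C₁=M₀(3b²-L²)/(6L)=14/25 = (7·(9/2)²/(2·6)-7·((9/2)-(12/5))+(14/25))/20000 = -931/8000000 rad
Superposition: θ = Σ θ_i = 243251/32000000 rad ≈ 0.007602 rad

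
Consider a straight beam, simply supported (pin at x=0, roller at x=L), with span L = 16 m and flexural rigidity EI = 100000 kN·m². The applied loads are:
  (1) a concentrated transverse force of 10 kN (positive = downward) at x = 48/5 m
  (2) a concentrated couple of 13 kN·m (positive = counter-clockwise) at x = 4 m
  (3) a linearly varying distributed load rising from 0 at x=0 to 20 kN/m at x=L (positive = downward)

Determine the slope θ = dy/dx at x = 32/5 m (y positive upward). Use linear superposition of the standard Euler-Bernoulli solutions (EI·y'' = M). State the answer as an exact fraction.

θ(32/5) = -1440383/225000000 rad

Load 1 — point force P=10 kN at a=48/5 m (b=L-a=32/5):
  θ_1 = -Pb(L²-b²-3x²)/(6LEI)  [x≤a] = -10·(32/5)·(16²-(32/5)²-3·(32/5)²)/(6·16·100000) = -48/78125 rad
Load 2 — applied couple M₀=13 kN·m at a=4 m (b=L-a=12):
  θ_2 = (M₀x²/(2L)-M₀(x-a)+C₁)/EI  [x>a] with C₁=M₀(3b²-L²)/(6L)=143/6 = (13·(32/5)²/(2·16)-13·((32/5)-4)+(143/6))/100000 = 1391/15000000 rad
Load 3 — triangular load w₀=20 kN/m (0→w₀ over full span):
  θ_3 = -w₀(7L⁴-30L²x²+15x⁴)/(360LEI) = -20·(7·16⁴-30·16²·(32/5)²+15·(32/5)⁴)/(360·16·100000) = -20672/3515625 rad
Superposition: θ = Σ θ_i = -1440383/225000000 rad ≈ -0.006402 rad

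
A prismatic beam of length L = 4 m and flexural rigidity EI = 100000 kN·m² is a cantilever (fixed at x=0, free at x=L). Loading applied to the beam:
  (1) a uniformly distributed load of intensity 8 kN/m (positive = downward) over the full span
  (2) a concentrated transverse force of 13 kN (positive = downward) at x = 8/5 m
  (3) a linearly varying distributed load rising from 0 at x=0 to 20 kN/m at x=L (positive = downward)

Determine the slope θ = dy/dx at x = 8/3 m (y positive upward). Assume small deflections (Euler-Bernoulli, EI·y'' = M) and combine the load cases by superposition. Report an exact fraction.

Load 1 — uniform load w=8 kN/m over full span:
  θ_1 = -wx(x²-3Lx+3L²)/(6EI) = -8·(8/3)·((8/3)²-3·4·(8/3)+3·4²)/(6·100000) = -208/253125 rad
Load 2 — point force P=13 kN at a=8/5 m (b=L-a=12/5):
  θ_2 = -Pa²/(2EI)  [x>a] = -13·(8/5)²/(2·100000) = -13/78125 rad
Load 3 — triangular load w₀=20 kN/m (0→w₀ over full span):
  θ_3 = (w₀Lx²/4-w₀L²x/3-w₀x⁴/(24L))/EI = (20·4·(8/3)²/4-20·4²·(8/3)/3-20·(8/3)⁴/(24·4))/100000 = -232/151875 rad
Superposition: θ = Σ θ_i = -47759/18984375 rad ≈ -0.002516 rad

θ(8/3) = -47759/18984375 rad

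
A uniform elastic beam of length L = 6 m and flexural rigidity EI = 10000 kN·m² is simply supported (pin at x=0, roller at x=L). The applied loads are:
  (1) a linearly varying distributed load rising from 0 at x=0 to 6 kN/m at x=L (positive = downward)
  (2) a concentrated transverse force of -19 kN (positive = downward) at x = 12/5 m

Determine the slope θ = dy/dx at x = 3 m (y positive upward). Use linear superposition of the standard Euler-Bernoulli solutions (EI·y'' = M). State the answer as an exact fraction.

θ(3) = -5679/10000000 rad

Load 1 — triangular load w₀=6 kN/m (0→w₀ over full span):
  θ_1 = -w₀(7L⁴-30L²x²+15x⁴)/(360LEI) = -6·(7·6⁴-30·6²·3²+15·3⁴)/(360·6·10000) = -63/400000 rad
Load 2 — point force P=-19 kN at a=12/5 m (b=L-a=18/5):
  θ_2 = -Pa(2L²-6Lx+3x²+a²)/(6LEI)  [x>a] = -(-19)·(12/5)·(2·6²-6·6·3+3·3²+(12/5)²)/(6·6·10000) = -513/1250000 rad
Superposition: θ = Σ θ_i = -5679/10000000 rad ≈ -0.000568 rad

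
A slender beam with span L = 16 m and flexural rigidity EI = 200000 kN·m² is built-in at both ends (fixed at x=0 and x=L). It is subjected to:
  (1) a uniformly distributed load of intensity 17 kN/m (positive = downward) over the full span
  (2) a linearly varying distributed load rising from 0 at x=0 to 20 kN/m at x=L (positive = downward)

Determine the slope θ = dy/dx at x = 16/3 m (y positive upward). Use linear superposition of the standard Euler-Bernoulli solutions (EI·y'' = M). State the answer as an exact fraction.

θ(16/3) = -2656/759375 rad

Load 1 — uniform load w=17 kN/m over full span:
  θ_1 = -wx(L-x)(L-2x)/(12EI) = -17·(16/3)·(16-(16/3))·(16-2·(16/3))/(12·200000) = -544/253125 rad
Load 2 — triangular load w₀=20 kN/m (0→w₀ over full span):
  θ_2 = -w₀(2x(L-x)(L-2x)(x+2L)+x²(L-x)²)/(120LEI) = -20·(2·(16/3)·(16-(16/3))·(16-2·(16/3))·((16/3)+2·16)+(16/3)²·(16-(16/3))²)/(120·16·200000) = -1024/759375 rad
Superposition: θ = Σ θ_i = -2656/759375 rad ≈ -0.003498 rad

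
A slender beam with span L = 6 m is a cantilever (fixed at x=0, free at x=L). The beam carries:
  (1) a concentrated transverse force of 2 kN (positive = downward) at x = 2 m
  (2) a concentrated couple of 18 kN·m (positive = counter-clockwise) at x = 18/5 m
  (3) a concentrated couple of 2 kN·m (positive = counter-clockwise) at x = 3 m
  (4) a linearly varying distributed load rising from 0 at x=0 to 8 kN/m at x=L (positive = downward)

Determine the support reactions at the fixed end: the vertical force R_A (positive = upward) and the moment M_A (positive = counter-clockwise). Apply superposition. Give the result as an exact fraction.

R_A = 26 kN, M_A = 80 kN·m

Load 1 — point force P=2 kN at a=2 m (b=L-a=4):
  R_A = P = 2 kN
  M_A = Pa = 2·2 = 4 kN·m
Load 2 — applied couple M₀=18 kN·m at a=18/5 m (b=L-a=12/5):
  R_A = 0 kN
  M_A = -M₀ = -18 kN·m
Load 3 — applied couple M₀=2 kN·m at a=3 m (b=L-a=3):
  R_A = 0 kN
  M_A = -M₀ = -2 kN·m
Load 4 — triangular load w₀=8 kN/m (0→w₀ over full span):
  R_A = w₀L/2 = 8·6/2 = 24 kN
  M_A = w₀L²/3 = 8·6²/3 = 96 kN·m
Superposition: R_A = 26 kN, M_A = 80 kN·m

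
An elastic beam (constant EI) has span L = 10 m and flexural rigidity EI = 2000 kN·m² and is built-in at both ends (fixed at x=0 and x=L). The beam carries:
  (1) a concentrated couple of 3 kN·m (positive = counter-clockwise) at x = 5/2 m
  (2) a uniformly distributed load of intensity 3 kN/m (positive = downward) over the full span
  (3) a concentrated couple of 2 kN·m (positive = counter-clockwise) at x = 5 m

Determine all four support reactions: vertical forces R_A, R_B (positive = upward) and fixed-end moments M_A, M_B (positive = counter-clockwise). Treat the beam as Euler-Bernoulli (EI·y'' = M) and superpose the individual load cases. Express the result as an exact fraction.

Load 1 — applied couple M₀=3 kN·m at a=5/2 m (b=L-a=15/2):
  R_A = 6M₀ab/L³ = 6·3·(5/2)·(15/2)/10³ = 27/80 kN
  M_A = M₀b(2a-b)/L² = 3·(15/2)·(2·(5/2)-(15/2))/10² = -9/16 kN·m
  R_B = -6M₀ab/L³ = -6·3·(5/2)·(15/2)/10³ = -27/80 kN
  M_B = M₀a(2b-a)/L² = 3·(5/2)·(2·(15/2)-(5/2))/10² = 15/16 kN·m
Load 2 — uniform load w=3 kN/m over full span:
  R_A = wL/2 = 3·10/2 = 15 kN
  M_A = wL²/12 = 3·10²/12 = 25 kN·m
  R_B = wL/2 = 3·10/2 = 15 kN
  M_B = -wL²/12 = -3·10²/12 = -25 kN·m
Load 3 — applied couple M₀=2 kN·m at a=5 m (b=L-a=5):
  R_A = 6M₀ab/L³ = 6·2·5·5/10³ = 3/10 kN
  M_A = M₀b(2a-b)/L² = 2·5·(2·5-5)/10² = 1/2 kN·m
  R_B = -6M₀ab/L³ = -6·2·5·5/10³ = -3/10 kN
  M_B = M₀a(2b-a)/L² = 2·5·(2·5-5)/10² = 1/2 kN·m
Superposition: R_A = 1251/80 kN, M_A = 399/16 kN·m, R_B = 1149/80 kN, M_B = -377/16 kN·m

R_A = 1251/80 kN, M_A = 399/16 kN·m, R_B = 1149/80 kN, M_B = -377/16 kN·m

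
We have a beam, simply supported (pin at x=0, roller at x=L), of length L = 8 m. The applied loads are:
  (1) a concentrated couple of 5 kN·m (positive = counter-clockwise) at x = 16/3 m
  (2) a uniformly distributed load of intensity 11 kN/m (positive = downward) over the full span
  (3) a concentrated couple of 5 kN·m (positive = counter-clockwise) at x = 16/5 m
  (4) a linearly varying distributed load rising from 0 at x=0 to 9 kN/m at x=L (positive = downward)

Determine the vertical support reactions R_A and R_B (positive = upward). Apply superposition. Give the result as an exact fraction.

R_A = 229/4 kN, R_B = 267/4 kN

Load 1 — applied couple M₀=5 kN·m at a=16/3 m (b=L-a=8/3):
  R_A = M₀/L = 5/8 kN
  R_B = -M₀/L = -5/8 kN
Load 2 — uniform load w=11 kN/m over full span:
  R_A = wL/2 = 11·8/2 = 44 kN
  R_B = wL/2 = 11·8/2 = 44 kN
Load 3 — applied couple M₀=5 kN·m at a=16/5 m (b=L-a=24/5):
  R_A = M₀/L = 5/8 kN
  R_B = -M₀/L = -5/8 kN
Load 4 — triangular load w₀=9 kN/m (0→w₀ over full span):
  R_A = w₀L/6 = 9·8/6 = 12 kN
  R_B = w₀L/3 = 9·8/3 = 24 kN
Superposition: R_A = 229/4 kN, R_B = 267/4 kN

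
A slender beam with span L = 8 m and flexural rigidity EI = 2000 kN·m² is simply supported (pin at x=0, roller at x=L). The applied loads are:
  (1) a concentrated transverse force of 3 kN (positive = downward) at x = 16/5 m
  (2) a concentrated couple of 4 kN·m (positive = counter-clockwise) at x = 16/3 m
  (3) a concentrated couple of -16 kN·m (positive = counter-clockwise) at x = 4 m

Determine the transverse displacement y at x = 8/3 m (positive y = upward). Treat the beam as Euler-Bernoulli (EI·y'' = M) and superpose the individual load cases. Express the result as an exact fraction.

y(8/3) = -1904/140625 m

Load 1 — point force P=3 kN at a=16/5 m (b=L-a=24/5):
  y_1 = -Pbx(L²-b²-x²)/(6LEI)  [x≤a] = -3·(24/5)·(8/3)·(8²-(24/5)²-(8/3)²)/(6·8·2000) = -1904/140625 m
Load 2 — applied couple M₀=4 kN·m at a=16/3 m (b=L-a=8/3):
  y_2 = (M₀x³/(6L)+C₁x)/EI  [x≤a] with C₁=M₀(3b²-L²)/(6L)=-32/9 = (4·(8/3)³/(6·8)+(-32/9)·(8/3))/2000 = -8/2025 m
Load 3 — applied couple M₀=-16 kN·m at a=4 m (b=L-a=4):
  y_3 = (M₀x³/(6L)+C₁x)/EI  [x≤a] with C₁=M₀(3b²-L²)/(6L)=16/3 = ((-16)·(8/3)³/(6·8)+(16/3)·(8/3))/2000 = 8/2025 m
Superposition: y = Σ y_i = -1904/140625 m ≈ -0.013540 m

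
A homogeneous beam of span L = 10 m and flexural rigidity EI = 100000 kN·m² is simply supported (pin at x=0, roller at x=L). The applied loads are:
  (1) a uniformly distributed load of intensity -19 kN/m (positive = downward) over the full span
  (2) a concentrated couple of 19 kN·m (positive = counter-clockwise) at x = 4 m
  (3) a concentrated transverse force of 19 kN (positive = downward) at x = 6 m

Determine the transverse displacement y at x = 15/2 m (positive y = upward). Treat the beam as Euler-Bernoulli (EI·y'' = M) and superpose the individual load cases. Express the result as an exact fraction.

Load 1 — uniform load w=-19 kN/m over full span:
  y_1 = -wx(L³-2Lx²+x³)/(24EI) = -(-19)·(15/2)·(10³-2·10·(15/2)²+(15/2)³)/(24·100000) = 361/20480 m
Load 2 — applied couple M₀=19 kN·m at a=4 m (b=L-a=6):
  y_2 = (M₀x³/(6L)-M₀(x-a)²/2+C₁x)/EI  [x>a] with C₁=M₀(3b²-L²)/(6L)=38/15 = (19·(15/2)³/(6·10)-19·((15/2)-4)²/2+(38/15)·(15/2))/100000 = 1159/3200000 m
Load 3 — point force P=19 kN at a=6 m (b=L-a=4):
  y_3 = -Pa(L-x)(2Lx-a²-x²)/(6LEI)  [x>a] = -19·6·(10-(15/2))·(2·10·(15/2)-6²-(15/2)²)/(6·10·100000) = -4389/1600000 m
Superposition: y = Σ y_i = 195149/12800000 m ≈ 0.015246 m

y(15/2) = 195149/12800000 m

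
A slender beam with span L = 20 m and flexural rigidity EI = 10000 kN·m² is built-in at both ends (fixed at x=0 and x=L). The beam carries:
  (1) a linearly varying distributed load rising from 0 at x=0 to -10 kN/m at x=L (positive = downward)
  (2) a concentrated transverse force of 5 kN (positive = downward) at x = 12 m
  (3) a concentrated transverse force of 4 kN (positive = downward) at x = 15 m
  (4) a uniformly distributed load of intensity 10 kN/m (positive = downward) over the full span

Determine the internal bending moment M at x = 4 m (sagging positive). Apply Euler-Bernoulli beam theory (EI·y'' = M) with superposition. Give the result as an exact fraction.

M(4) = 457/300 kN·m

Load 1 — triangular load w₀=-10 kN/m (0→w₀ over full span):
  M_1 = 3w₀Lx/20 - w₀L²/30 - w₀x³/(6L) = 3·(-10)·20·4/20 - (-10)·20²/30 - (-10)·4³/(6·20) = 56/3 kN·m
Load 2 — point force P=5 kN at a=12 m (b=L-a=8):
  M_2 = Pb²(3a+b)x/L³ - Pab²/L²  [x≤a] = 5·8²·(3·12+8)·4/20³ - 5·12·8²/20² = -64/25 kN·m
Load 3 — point force P=4 kN at a=15 m (b=L-a=5):
  M_3 = Pb²(3a+b)x/L³ - Pab²/L²  [x≤a] = 4·5²·(3·15+5)·4/20³ - 4·15·5²/20² = -5/4 kN·m
Load 4 — uniform load w=10 kN/m over full span:
  M_4 = wLx/2 - wL²/12 - wx²/2 = 10·20·4/2 - 10·20²/12 - 10·4²/2 = -40/3 kN·m
Superposition: M = Σ M_i = 457/300 kN·m ≈ 1.523333 kN·m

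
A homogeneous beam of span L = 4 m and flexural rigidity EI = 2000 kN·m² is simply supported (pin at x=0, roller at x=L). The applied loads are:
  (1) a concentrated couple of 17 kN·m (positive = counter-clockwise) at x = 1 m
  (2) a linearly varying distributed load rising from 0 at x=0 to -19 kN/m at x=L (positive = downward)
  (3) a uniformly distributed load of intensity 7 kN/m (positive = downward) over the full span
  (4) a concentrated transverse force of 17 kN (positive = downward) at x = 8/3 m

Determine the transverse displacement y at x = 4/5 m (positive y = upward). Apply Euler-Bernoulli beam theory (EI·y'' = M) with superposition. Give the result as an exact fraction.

y(4/5) = 818557/5062500000 m

Load 1 — applied couple M₀=17 kN·m at a=1 m (b=L-a=3):
  y_1 = (M₀x³/(6L)+C₁x)/EI  [x≤a] with C₁=M₀(3b²-L²)/(6L)=187/24 = (17·(4/5)³/(6·4)+(187/24)·(4/5))/2000 = 1649/500000 m
Load 2 — triangular load w₀=-19 kN/m (0→w₀ over full span):
  y_2 = -w₀x(7L⁴-10L²x²+3x⁴)/(360LEI) = -(-19)·(4/5)·(7·4⁴-10·4²·(4/5)²+3·(4/5)⁴)/(360·4·2000) = 52288/5859375 m
Load 3 — uniform load w=7 kN/m over full span:
  y_3 = -wx(L³-2Lx²+x³)/(24EI) = -7·(4/5)·(4³-2·4·(4/5)²+(4/5)³)/(24·2000) = -1624/234375 m
Load 4 — point force P=17 kN at a=8/3 m (b=L-a=4/3):
  y_4 = -Pbx(L²-b²-x²)/(6LEI)  [x≤a] = -17·(4/3)·(4/5)·(4²-(4/3)²-(4/5)²)/(6·4·2000) = -6494/1265625 m
Superposition: y = Σ y_i = 818557/5062500000 m ≈ 0.000162 m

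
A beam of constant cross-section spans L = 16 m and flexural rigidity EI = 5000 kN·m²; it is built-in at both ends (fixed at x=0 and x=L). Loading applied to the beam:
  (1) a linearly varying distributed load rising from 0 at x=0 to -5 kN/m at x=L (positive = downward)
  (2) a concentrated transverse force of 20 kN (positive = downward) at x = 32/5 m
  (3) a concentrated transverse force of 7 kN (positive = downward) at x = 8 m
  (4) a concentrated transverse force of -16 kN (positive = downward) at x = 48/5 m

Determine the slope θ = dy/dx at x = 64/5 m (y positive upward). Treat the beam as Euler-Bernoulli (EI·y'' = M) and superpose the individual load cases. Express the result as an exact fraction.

θ(64/5) = -73972/5859375 rad

Load 1 — triangular load w₀=-5 kN/m (0→w₀ over full span):
  θ_1 = -w₀(2x(L-x)(L-2x)(x+2L)+x²(L-x)²)/(120LEI) = -(-5)·(2·(64/5)·(16-(64/5))·(16-2·(64/5))·((64/5)+2·16)+(64/5)²·(16-(64/5))²)/(120·16·5000) = -4096/234375 rad
Load 2 — point force P=20 kN at a=32/5 m (b=L-a=48/5):
  θ_2 = Pa²(L-x)(2bL-(3b+a)(L-x))/(2L³EI)  [x>a] = 20·(32/5)²·(16-(64/5))·(2·(48/5)·16-(3·(48/5)+(32/5))·(16-(64/5)))/(2·16³·5000) = 4864/390625 rad
Load 3 — point force P=7 kN at a=8 m (b=L-a=8):
  θ_3 = Pa²(L-x)(2bL-(3b+a)(L-x))/(2L³EI)  [x>a] = 7·8²·(16-(64/5))·(2·8·16-(3·8+8)·(16-(64/5)))/(2·16³·5000) = 84/15625 rad
Load 4 — point force P=-16 kN at a=48/5 m (b=L-a=32/5):
  θ_4 = Pa²(L-x)(2bL-(3b+a)(L-x))/(2L³EI)  [x>a] = (-16)·(48/5)²·(16-(64/5))·(2·(32/5)·16-(3·(32/5)+(48/5))·(16-(64/5)))/(2·16³·5000) = -25344/1953125 rad
Superposition: θ = Σ θ_i = -73972/5859375 rad ≈ -0.012625 rad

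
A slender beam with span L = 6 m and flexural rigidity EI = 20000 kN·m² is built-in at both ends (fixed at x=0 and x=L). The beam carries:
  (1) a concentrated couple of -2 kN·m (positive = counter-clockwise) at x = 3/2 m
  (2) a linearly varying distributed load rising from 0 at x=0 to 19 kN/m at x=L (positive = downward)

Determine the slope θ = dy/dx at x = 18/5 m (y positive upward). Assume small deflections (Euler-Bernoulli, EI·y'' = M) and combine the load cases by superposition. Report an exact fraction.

θ(18/5) = 8733/25000000 rad

Load 1 — applied couple M₀=-2 kN·m at a=3/2 m (b=L-a=9/2):
  θ_1 = (R_Ax²/2 - M_Ax - M₀(x-a))/EI  [x>a] with R_A=-3/8, M_A=3/8 = ((-3/8)·(18/5)²/2 - (3/8)·(18/5) - (-2)·((18/5)-(3/2)))/20000 = 21/1000000 rad
Load 2 — triangular load w₀=19 kN/m (0→w₀ over full span):
  θ_2 = -w₀(2x(L-x)(L-2x)(x+2L)+x²(L-x)²)/(120LEI) = -19·(2·(18/5)·(6-(18/5))·(6-2·(18/5))·((18/5)+2·6)+(18/5)²·(6-(18/5))²)/(120·6·20000) = 513/1562500 rad
Superposition: θ = Σ θ_i = 8733/25000000 rad ≈ 0.000349 rad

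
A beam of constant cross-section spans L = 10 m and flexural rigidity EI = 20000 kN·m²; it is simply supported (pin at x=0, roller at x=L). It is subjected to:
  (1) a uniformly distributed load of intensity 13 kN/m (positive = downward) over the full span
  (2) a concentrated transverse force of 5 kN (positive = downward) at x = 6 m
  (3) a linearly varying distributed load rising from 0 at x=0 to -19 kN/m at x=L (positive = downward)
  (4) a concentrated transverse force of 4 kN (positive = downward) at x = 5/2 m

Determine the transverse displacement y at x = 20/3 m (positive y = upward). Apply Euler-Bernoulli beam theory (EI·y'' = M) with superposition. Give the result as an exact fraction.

Load 1 — uniform load w=13 kN/m over full span:
  y_1 = -wx(L³-2Lx²+x³)/(24EI) = -13·(20/3)·(10³-2·10·(20/3)²+(20/3)³)/(24·20000) = -143/1944 m
Load 2 — point force P=5 kN at a=6 m (b=L-a=4):
  y_2 = -Pa(L-x)(2Lx-a²-x²)/(6LEI)  [x>a] = -5·6·(10-(20/3))·(2·10·(20/3)-6²-(20/3)²)/(6·10·20000) = -119/27000 m
Load 3 — triangular load w₀=-19 kN/m (0→w₀ over full span):
  y_3 = -w₀x(7L⁴-10L²x²+3x⁴)/(360LEI) = -(-19)·(20/3)·(7·10⁴-10·10²·(20/3)²+3·(20/3)⁴)/(360·10·20000) = 323/5832 m
Load 4 — point force P=4 kN at a=5/2 m (b=L-a=15/2):
  y_4 = -Pa(L-x)(2Lx-a²-x²)/(6LEI)  [x>a] = -4·(5/2)·(10-(20/3))·(2·10·(20/3)-(5/2)²-(20/3)²)/(6·10·20000) = -119/51840 m
Superposition: y = Σ y_i = -290183/11664000 m ≈ -0.024879 m

y(20/3) = -290183/11664000 m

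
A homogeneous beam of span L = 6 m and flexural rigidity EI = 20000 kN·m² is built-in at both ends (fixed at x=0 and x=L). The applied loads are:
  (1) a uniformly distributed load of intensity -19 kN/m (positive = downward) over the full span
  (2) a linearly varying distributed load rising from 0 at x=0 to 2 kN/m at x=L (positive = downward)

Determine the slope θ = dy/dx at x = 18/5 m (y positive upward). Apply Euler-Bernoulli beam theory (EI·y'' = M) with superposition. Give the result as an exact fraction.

Load 1 — uniform load w=-19 kN/m over full span:
  θ_1 = -wx(L-x)(L-2x)/(12EI) = -(-19)·(18/5)·(6-(18/5))·(6-2·(18/5))/(12·20000) = -513/625000 rad
Load 2 — triangular load w₀=2 kN/m (0→w₀ over full span):
  θ_2 = -w₀(2x(L-x)(L-2x)(x+2L)+x²(L-x)²)/(120LEI) = -2·(2·(18/5)·(6-(18/5))·(6-2·(18/5))·((18/5)+2·6)+(18/5)²·(6-(18/5))²)/(120·6·20000) = 27/781250 rad
Superposition: θ = Σ θ_i = -2457/3125000 rad ≈ -0.000786 rad

θ(18/5) = -2457/3125000 rad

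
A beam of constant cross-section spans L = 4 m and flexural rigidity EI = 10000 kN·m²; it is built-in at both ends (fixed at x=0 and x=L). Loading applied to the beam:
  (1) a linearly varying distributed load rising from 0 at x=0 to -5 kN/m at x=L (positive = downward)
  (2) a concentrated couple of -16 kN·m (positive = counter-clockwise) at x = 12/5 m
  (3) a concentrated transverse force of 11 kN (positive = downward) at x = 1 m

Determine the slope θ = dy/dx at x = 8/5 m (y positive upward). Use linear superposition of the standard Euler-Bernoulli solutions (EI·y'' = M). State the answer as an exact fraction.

Load 1 — triangular load w₀=-5 kN/m (0→w₀ over full span):
  θ_1 = -w₀(2x(L-x)(L-2x)(x+2L)+x²(L-x)²)/(120LEI) = -(-5)·(2·(8/5)·(4-(8/5))·(4-2·(8/5))·((8/5)+2·4)+(8/5)²·(4-(8/5))²)/(120·4·10000) = 6/78125 rad
Load 2 — applied couple M₀=-16 kN·m at a=12/5 m (b=L-a=8/5):
  θ_2 = (R_Ax²/2 - M_Ax)/EI  [x≤a] with R_A=-144/25, M_A=-128/25 = ((-144/25)·(8/5)²/2 - (-128/25)·(8/5))/10000 = 32/390625 rad
Load 3 — point force P=11 kN at a=1 m (b=L-a=3):
  θ_3 = Pa²(L-x)(2bL-(3b+a)(L-x))/(2L³EI)  [x>a] = 11·1²·(4-(8/5))·(2·3·4-(3·3+1)·(4-(8/5)))/(2·4³·10000) = 0 rad
Superposition: θ = Σ θ_i = 62/390625 rad ≈ 0.000159 rad

θ(8/5) = 62/390625 rad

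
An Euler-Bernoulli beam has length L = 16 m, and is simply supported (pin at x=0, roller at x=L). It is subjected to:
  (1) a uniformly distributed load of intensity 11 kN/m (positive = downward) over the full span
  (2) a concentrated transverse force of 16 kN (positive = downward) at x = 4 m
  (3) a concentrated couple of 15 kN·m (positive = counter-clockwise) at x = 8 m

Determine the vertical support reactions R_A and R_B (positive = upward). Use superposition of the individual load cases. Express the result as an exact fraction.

R_A = 1615/16 kN, R_B = 1457/16 kN

Load 1 — uniform load w=11 kN/m over full span:
  R_A = wL/2 = 11·16/2 = 88 kN
  R_B = wL/2 = 11·16/2 = 88 kN
Load 2 — point force P=16 kN at a=4 m (b=L-a=12):
  R_A = Pb/L = 16·12/16 = 12 kN
  R_B = Pa/L = 16·4/16 = 4 kN
Load 3 — applied couple M₀=15 kN·m at a=8 m (b=L-a=8):
  R_A = M₀/L = 15/16 kN
  R_B = -M₀/L = -15/16 kN
Superposition: R_A = 1615/16 kN, R_B = 1457/16 kN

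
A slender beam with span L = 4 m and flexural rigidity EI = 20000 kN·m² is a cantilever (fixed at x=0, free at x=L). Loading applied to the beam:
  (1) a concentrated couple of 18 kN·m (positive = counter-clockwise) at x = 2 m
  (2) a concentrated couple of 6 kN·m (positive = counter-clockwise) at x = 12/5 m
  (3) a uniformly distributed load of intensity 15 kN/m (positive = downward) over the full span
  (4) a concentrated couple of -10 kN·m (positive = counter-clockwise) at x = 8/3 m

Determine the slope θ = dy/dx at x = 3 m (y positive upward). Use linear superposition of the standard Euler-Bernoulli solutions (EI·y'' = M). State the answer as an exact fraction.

Load 1 — applied couple M₀=18 kN·m at a=2 m (b=L-a=2):
  θ_1 = M₀a/EI  [x>a] = 18·2/20000 = 9/5000 rad
Load 2 — applied couple M₀=6 kN·m at a=12/5 m (b=L-a=8/5):
  θ_2 = M₀a/EI  [x>a] = 6·(12/5)/20000 = 9/12500 rad
Load 3 — uniform load w=15 kN/m over full span:
  θ_3 = -wx(x²-3Lx+3L²)/(6EI) = -15·3·(3²-3·4·3+3·4²)/(6·20000) = -63/8000 rad
Load 4 — applied couple M₀=-10 kN·m at a=8/3 m (b=L-a=4/3):
  θ_4 = M₀a/EI  [x>a] = (-10)·(8/3)/20000 = -1/750 rad
Superposition: θ = Σ θ_i = -4013/600000 rad ≈ -0.006688 rad

θ(3) = -4013/600000 rad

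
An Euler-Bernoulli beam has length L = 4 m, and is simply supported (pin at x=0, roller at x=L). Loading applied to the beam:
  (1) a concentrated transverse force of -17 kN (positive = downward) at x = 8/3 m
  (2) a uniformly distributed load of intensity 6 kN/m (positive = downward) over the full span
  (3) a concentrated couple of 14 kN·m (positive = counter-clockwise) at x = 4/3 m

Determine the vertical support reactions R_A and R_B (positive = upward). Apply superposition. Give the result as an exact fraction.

R_A = 59/6 kN, R_B = -17/6 kN

Load 1 — point force P=-17 kN at a=8/3 m (b=L-a=4/3):
  R_A = Pb/L = (-17)·(4/3)/4 = -17/3 kN
  R_B = Pa/L = (-17)·(8/3)/4 = -34/3 kN
Load 2 — uniform load w=6 kN/m over full span:
  R_A = wL/2 = 6·4/2 = 12 kN
  R_B = wL/2 = 6·4/2 = 12 kN
Load 3 — applied couple M₀=14 kN·m at a=4/3 m (b=L-a=8/3):
  R_A = M₀/L = 14/4 = 7/2 kN
  R_B = -M₀/L = -14/4 = -7/2 kN
Superposition: R_A = 59/6 kN, R_B = -17/6 kN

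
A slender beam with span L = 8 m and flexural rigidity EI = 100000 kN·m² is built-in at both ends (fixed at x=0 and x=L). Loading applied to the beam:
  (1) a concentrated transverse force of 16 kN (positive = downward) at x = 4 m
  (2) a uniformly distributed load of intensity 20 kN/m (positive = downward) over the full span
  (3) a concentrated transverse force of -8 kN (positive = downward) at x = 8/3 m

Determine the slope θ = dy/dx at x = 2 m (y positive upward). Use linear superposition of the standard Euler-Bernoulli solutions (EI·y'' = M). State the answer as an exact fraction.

Load 1 — point force P=16 kN at a=4 m (b=L-a=4):
  θ_1 = -Pb²x(2aL-(3a+b)x)/(2L³EI)  [x≤a] = -16·4²·2·(2·4·8-(3·4+4)·2)/(2·8³·100000) = -1/6250 rad
Load 2 — uniform load w=20 kN/m over full span:
  θ_2 = -wx(L-x)(L-2x)/(12EI) = -20·2·(8-2)·(8-2·2)/(12·100000) = -1/1250 rad
Load 3 — point force P=-8 kN at a=8/3 m (b=L-a=16/3):
  θ_3 = -Pb²x(2aL-(3a+b)x)/(2L³EI)  [x≤a] = -(-8)·(16/3)²·2·(2·(8/3)·8-(3·(8/3)+(16/3))·2)/(2·8³·100000) = 2/28125 rad
Superposition: θ = Σ θ_i = -1/1125 rad ≈ -0.000889 rad

θ(2) = -1/1125 rad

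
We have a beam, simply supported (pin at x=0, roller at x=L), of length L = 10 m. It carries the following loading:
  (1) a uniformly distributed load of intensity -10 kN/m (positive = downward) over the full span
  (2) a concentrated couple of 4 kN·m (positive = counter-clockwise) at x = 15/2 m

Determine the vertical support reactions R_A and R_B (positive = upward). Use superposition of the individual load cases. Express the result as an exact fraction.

R_A = -248/5 kN, R_B = -252/5 kN

Load 1 — uniform load w=-10 kN/m over full span:
  R_A = wL/2 = (-10)·10/2 = -50 kN
  R_B = wL/2 = (-10)·10/2 = -50 kN
Load 2 — applied couple M₀=4 kN·m at a=15/2 m (b=L-a=5/2):
  R_A = M₀/L = 4/10 = 2/5 kN
  R_B = -M₀/L = -4/10 = -2/5 kN
Superposition: R_A = -248/5 kN, R_B = -252/5 kN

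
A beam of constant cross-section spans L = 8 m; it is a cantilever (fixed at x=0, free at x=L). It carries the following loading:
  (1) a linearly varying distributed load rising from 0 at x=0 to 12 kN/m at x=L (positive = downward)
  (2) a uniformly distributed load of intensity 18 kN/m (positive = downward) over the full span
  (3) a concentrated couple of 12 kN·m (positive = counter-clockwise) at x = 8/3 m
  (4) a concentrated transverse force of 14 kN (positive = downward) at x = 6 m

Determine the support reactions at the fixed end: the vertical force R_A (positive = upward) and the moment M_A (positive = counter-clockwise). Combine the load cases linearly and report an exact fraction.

R_A = 206 kN, M_A = 904 kN·m

Load 1 — triangular load w₀=12 kN/m (0→w₀ over full span):
  R_A = w₀L/2 = 12·8/2 = 48 kN
  M_A = w₀L²/3 = 12·8²/3 = 256 kN·m
Load 2 — uniform load w=18 kN/m over full span:
  R_A = wL = 18·8 = 144 kN
  M_A = wL²/2 = 18·8²/2 = 576 kN·m
Load 3 — applied couple M₀=12 kN·m at a=8/3 m (b=L-a=16/3):
  R_A = 0 kN
  M_A = -M₀ = -12 kN·m
Load 4 — point force P=14 kN at a=6 m (b=L-a=2):
  R_A = P = 14 kN
  M_A = Pa = 14·6 = 84 kN·m
Superposition: R_A = 206 kN, M_A = 904 kN·m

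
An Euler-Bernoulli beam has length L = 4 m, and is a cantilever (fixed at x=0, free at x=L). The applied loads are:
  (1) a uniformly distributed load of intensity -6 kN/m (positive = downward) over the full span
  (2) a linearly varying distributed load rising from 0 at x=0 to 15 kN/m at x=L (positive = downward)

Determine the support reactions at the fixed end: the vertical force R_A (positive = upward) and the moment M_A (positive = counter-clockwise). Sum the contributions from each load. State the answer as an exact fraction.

R_A = 6 kN, M_A = 32 kN·m

Load 1 — uniform load w=-6 kN/m over full span:
  R_A = wL = (-6)·4 = -24 kN
  M_A = wL²/2 = (-6)·4²/2 = -48 kN·m
Load 2 — triangular load w₀=15 kN/m (0→w₀ over full span):
  R_A = w₀L/2 = 15·4/2 = 30 kN
  M_A = w₀L²/3 = 15·4²/3 = 80 kN·m
Superposition: R_A = 6 kN, M_A = 32 kN·m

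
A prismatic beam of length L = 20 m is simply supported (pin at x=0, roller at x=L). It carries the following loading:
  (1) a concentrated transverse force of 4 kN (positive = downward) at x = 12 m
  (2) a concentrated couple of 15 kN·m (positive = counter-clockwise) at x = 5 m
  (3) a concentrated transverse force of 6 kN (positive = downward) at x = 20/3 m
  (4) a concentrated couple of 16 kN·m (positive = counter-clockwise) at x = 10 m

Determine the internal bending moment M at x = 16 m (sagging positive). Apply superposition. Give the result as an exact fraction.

Load 1 — point force P=4 kN at a=12 m (b=L-a=8):
  M_1 = Pa(L-x)/L  [x>a] = 4·12·(20-16)/20 = 48/5 kN·m
Load 2 — applied couple M₀=15 kN·m at a=5 m (b=L-a=15):
  M_2 = M₀x/L - M₀  [x>a] = 15·16/20 - 15 = -3 kN·m
Load 3 — point force P=6 kN at a=20/3 m (b=L-a=40/3):
  M_3 = Pa(L-x)/L  [x>a] = 6·(20/3)·(20-16)/20 = 8 kN·m
Load 4 — applied couple M₀=16 kN·m at a=10 m (b=L-a=10):
  M_4 = M₀x/L - M₀  [x>a] = 16·16/20 - 16 = -16/5 kN·m
Superposition: M = Σ M_i = 57/5 kN·m ≈ 11.400000 kN·m

M(16) = 57/5 kN·m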